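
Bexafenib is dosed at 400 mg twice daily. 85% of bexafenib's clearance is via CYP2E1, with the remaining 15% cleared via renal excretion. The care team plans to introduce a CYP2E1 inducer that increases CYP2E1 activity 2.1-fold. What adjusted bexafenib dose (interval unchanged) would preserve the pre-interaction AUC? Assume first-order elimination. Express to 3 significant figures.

The CYP2E1 pathway (85% of clearance) increases to 2.1× activity: 0.85 × 2.1 = 1.785.
Non-CYP routes (15%) are unchanged.
Relative clearance = 1.785 + 0.15 = 1.935.
Exposure is unchanged when dose changes in proportion to clearance. New dose = 400 mg × 1.935 = 774 mg.

774 mg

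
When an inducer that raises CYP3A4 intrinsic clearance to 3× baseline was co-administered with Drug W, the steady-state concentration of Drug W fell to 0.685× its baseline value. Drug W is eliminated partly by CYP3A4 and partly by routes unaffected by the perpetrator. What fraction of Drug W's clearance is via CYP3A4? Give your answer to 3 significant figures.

0.230

Let x = fm,CYP3A4. Because steady-state concentration ∝ 1/CL, relative clearance rose to 1/0.685 = 1.46.
Only the CYP3A4 route changed, so 1.46 = x·3 + (1 − x), giving x = 0.230.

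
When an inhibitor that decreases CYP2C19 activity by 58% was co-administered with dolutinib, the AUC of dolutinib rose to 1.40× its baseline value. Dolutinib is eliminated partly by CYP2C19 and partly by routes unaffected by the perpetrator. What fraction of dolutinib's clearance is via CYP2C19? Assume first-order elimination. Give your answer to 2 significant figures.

0.49

Call the CYP2C19 fraction fm. After the interaction, CL_new/CL_old = fm × 0.42 + (1 − fm).
AUC ratio = 1 / (new CL fraction), so new CL fraction = 1 / 1.40 = 0.7143.
fm × 0.42 + 1 − fm = 0.7143  ⇒  fm × (0.42 − 1) = −0.2857  ⇒  fm = 0.49.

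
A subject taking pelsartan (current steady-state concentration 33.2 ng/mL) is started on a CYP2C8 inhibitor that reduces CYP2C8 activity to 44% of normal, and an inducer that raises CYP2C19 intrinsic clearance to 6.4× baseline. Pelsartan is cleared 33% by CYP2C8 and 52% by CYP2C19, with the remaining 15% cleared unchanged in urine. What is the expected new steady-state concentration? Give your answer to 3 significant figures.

CYP2C8: 0.33 × 0.44 = 0.1452
CYP2C19: 0.52 × 6.4 = 3.328
Other: 0.15 (unchanged)
Relative clearance = 0.1452 + 3.328 + 0.15 = 3.6232.
Steady-state concentration ∝ 1/CL: new value = 33.2 / 3.6232 = 9.16 ng/mL.

9.16 ng/mL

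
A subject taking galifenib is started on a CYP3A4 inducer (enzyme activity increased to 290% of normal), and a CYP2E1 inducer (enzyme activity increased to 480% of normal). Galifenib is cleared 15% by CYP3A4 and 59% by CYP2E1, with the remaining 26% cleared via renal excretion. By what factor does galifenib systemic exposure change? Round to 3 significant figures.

0.284

The CYP3A4 pathway (15% of clearance) increases to 2.9× activity: 0.15 × 2.9 = 0.435.
The CYP2E1 pathway (59% of clearance) is boosted to 4.8× activity: 0.59 × 4.8 = 2.832.
Non-CYP routes (26%) are unchanged.
Relative clearance = 0.435 + 2.832 + 0.26 = 3.527.
Net systemic exposure ratio = 1 / 3.527 = 0.284.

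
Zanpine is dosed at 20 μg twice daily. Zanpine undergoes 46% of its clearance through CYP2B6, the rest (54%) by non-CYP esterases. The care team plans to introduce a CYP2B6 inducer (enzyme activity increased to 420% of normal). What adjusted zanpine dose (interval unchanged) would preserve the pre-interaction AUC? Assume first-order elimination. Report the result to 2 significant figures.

49 μg

CYP2B6: 0.46 × 4.2 = 1.932
Other: 0.54 (unchanged)
Relative clearance = 1.932 + 0.54 = 2.472.
Css,avg = (dose rate)/CL, so holding Css fixed requires dose ∝ CL: 20 × 2.472 = 49 μg.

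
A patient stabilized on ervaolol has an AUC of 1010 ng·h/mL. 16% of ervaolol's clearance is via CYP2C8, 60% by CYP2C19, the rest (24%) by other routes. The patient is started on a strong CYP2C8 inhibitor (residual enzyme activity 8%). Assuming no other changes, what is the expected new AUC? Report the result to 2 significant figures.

1.2 × 10³ ng·h/mL

CYP2C8: 0.16 × 0.08 = 0.0128
CYP2C19: 0.6 (unchanged)
Other: 0.24 (unchanged)
CL_new/CL_old = 0.0128 + 0.6 + 0.24 = 0.8528.
AUC ∝ 1/CL, so new value = 1010 / 0.8528 = 1.2 × 10³ ng·h/mL.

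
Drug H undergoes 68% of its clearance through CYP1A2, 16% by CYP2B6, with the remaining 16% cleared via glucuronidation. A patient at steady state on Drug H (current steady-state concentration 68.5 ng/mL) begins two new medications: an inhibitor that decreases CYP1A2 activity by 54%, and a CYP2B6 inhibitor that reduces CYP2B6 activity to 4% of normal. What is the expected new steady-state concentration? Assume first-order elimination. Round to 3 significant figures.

The CYP1A2 pathway (68% of clearance) drops to 0.46× activity: 0.68 × 0.46 = 0.3128.
The CYP2B6 pathway (16% of clearance) is reduced to 0.04× activity: 0.16 × 0.04 = 0.0064.
The remaining 16% of clearance is unaffected.
Relative clearance = 0.3128 + 0.0064 + 0.16 = 0.4792.
New steady-state concentration = 68.5 / 0.4792 = 143 ng/mL (concentration scales inversely with clearance).

143 ng/mL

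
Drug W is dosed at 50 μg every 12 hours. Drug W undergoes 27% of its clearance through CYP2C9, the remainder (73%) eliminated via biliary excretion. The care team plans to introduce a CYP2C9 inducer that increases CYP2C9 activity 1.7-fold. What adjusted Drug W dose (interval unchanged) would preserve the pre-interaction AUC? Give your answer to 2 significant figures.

59 μg

The CYP2C9 pathway (27% of clearance) increases to 1.7× activity: 0.27 × 1.7 = 0.459.
The remaining 73% of clearance is unaffected.
CL_new/CL_old = 0.459 + 0.73 = 1.189.
Css,avg = (dose rate)/CL, so holding Css fixed requires dose ∝ CL: 50 × 1.189 = 59 μg.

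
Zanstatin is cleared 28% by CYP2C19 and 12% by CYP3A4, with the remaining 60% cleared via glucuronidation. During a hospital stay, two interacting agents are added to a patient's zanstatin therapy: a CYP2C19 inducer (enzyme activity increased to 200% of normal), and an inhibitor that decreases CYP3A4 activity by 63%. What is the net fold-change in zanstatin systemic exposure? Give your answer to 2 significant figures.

The CYP2C19 pathway (28% of clearance) increases to 2× activity: 0.28 × 2 = 0.56.
The CYP3A4 pathway (12% of clearance) falls to 0.37× activity: 0.12 × 0.37 = 0.0444.
The remaining 60% of clearance is unaffected.
Relative clearance = 0.56 + 0.0444 + 0.6 = 1.2044.
Because systemic exposure varies inversely with clearance, the combined effect is 1 / 1.2044 = 0.83.

0.83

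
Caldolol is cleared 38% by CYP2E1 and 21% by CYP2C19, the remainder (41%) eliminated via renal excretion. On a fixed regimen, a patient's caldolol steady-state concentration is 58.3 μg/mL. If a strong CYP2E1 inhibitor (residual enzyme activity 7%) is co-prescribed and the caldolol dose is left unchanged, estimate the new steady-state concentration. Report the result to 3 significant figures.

90.2 μg/mL

The CYP2E1 pathway (38% of clearance) drops to 0.07× activity: 0.38 × 0.07 = 0.0266.
CYP2C19 (21%) and the residual 41% are unaffected.
Relative clearance = 0.0266 + 0.21 + 0.41 = 0.6466.
New steady-state concentration = baseline ÷ relative clearance = 58.3 / 0.6466 = 90.2 μg/mL.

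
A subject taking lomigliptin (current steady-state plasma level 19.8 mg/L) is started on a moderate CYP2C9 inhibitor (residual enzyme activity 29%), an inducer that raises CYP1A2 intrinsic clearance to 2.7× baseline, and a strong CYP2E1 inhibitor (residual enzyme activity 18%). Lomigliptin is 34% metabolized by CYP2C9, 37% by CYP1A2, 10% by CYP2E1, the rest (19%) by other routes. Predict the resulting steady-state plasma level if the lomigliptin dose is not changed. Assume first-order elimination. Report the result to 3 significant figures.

The CYP2C9 pathway (34% of clearance) drops to 0.29× activity: 0.34 × 0.29 = 0.0986.
The CYP1A2 pathway (37% of clearance) increases to 2.7× activity: 0.37 × 2.7 = 0.999.
The CYP2E1 pathway (10% of clearance) falls to 0.18× activity: 0.1 × 0.18 = 0.018.
The remaining 19% of clearance is unaffected.
CL_new/CL_old = 0.0986 + 0.999 + 0.018 + 0.19 = 1.3056.
Steady-state plasma level ∝ 1/CL: new value = 19.8 / 1.3056 = 15.2 mg/L.

15.2 mg/L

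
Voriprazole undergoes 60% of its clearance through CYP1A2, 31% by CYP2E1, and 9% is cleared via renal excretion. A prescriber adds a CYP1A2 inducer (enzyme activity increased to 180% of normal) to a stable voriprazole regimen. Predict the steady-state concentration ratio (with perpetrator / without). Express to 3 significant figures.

0.676

The CYP1A2 pathway (60% of clearance) increases to 1.8× activity: 0.6 × 1.8 = 1.08.
CYP2E1 (31%) and the residual 9% are unaffected.
New clearance relative to baseline: 1.08 + 0.31 + 0.09 = 1.48.
Steady-state concentration ratio = CL_old/CL_new = 1 / 1.48 = 0.676.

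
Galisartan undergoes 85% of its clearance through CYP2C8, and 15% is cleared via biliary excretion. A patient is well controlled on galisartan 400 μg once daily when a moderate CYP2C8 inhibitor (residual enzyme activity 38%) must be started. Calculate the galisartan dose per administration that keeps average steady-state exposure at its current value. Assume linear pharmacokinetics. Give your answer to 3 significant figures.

189 μg

The CYP2C8 pathway (85% of clearance) falls to 0.38× activity: 0.85 × 0.38 = 0.323.
The remaining 15% of clearance is unaffected.
CL_new/CL_old = 0.323 + 0.15 = 0.473.
Exposure is unchanged when dose changes in proportion to clearance. New dose = 400 μg × 0.473 = 189 μg.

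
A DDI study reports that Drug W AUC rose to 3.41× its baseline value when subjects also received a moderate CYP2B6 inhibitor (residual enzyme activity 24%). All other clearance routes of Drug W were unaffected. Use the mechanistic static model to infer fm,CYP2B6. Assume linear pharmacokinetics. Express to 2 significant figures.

0.93

Let fm be the CYP2B6 fraction. New clearance relative to baseline = fm × 0.24 + (1 − fm).
AUC ratio = 1 / (new CL fraction), so new CL fraction = 1 / 3.41 = 0.2933.
fm × 0.24 + 1 − fm = 0.2933  ⇒  fm × (0.24 − 1) = −0.7067  ⇒  fm = 0.93.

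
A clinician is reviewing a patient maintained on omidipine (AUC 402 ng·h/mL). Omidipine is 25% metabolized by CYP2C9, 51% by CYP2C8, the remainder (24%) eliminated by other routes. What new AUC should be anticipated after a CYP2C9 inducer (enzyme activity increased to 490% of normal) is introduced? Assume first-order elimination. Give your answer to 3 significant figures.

CYP2C9: 0.25 × 4.9 = 1.225
CYP2C8: 0.51 (unchanged)
Other: 0.24 (unchanged)
New clearance relative to baseline: 1.225 + 0.51 + 0.24 = 1.975.
New AUC = baseline ÷ relative clearance = 402 / 1.975 = 204 ng·h/mL.

204 ng·h/mL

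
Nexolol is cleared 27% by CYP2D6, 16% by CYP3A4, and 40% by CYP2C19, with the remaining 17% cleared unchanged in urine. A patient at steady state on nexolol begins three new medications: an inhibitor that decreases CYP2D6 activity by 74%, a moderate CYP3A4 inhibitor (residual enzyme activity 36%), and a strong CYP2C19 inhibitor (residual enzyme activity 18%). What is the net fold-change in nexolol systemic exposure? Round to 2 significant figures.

CYP2D6: 0.27 × 0.26 = 0.0702
CYP3A4: 0.16 × 0.36 = 0.0576
CYP2C19: 0.4 × 0.18 = 0.072
Other: 0.17 (unchanged)
New clearance relative to baseline: 0.0702 + 0.0576 + 0.072 + 0.17 = 0.3698.
Because systemic exposure varies inversely with clearance, the combined effect is 1 / 0.3698 = 2.7.

2.7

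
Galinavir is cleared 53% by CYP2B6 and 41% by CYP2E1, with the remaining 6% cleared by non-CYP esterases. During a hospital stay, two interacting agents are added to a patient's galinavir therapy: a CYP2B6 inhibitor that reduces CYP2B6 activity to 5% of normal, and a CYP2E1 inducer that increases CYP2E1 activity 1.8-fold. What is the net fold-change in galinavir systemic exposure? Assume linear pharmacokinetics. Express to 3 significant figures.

1.21

The CYP2B6 pathway (53% of clearance) falls to 0.05× activity: 0.53 × 0.05 = 0.0265.
The CYP2E1 pathway (41% of clearance) rises to 1.8× activity: 0.41 × 1.8 = 0.738.
Non-CYP routes (6%) are unchanged.
Relative clearance = 0.0265 + 0.738 + 0.06 = 0.8245.
Systemic exposure ∝ 1/CL: fold-change = 1 / 0.8245 = 1.21.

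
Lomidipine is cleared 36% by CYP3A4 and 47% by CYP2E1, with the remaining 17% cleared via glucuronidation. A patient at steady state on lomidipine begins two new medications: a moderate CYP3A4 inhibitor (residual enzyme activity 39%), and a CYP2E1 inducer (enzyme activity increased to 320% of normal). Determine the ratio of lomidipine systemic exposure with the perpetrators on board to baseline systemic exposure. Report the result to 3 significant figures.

0.551

The CYP3A4 pathway (36% of clearance) falls to 0.39× activity: 0.36 × 0.39 = 0.1404.
The CYP2E1 pathway (47% of clearance) increases to 3.2× activity: 0.47 × 3.2 = 1.504.
The remaining 17% of clearance is unaffected.
CL_new/CL_old = 0.1404 + 1.504 + 0.17 = 1.8144.
Net systemic exposure ratio = 1 / 1.8144 = 0.551.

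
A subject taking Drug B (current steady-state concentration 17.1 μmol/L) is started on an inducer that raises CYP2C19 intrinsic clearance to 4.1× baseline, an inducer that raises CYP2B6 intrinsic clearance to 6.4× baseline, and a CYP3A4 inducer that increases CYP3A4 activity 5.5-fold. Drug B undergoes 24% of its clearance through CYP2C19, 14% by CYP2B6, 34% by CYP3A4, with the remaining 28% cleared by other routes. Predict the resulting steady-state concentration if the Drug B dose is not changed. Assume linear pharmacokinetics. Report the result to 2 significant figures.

4.2 μmol/L

The CYP2C19 pathway (24% of clearance) is boosted to 4.1× activity: 0.24 × 4.1 = 0.984.
The CYP2B6 pathway (14% of clearance) is boosted to 6.4× activity: 0.14 × 6.4 = 0.896.
The CYP3A4 pathway (34% of clearance) rises to 5.5× activity: 0.34 × 5.5 = 1.87.
Non-CYP routes (28%) are unchanged.
Relative clearance = 0.984 + 0.896 + 1.87 + 0.28 = 4.03.
Dividing the baseline by the relative clearance: 17.1 / 4.03 = 4.2 μmol/L.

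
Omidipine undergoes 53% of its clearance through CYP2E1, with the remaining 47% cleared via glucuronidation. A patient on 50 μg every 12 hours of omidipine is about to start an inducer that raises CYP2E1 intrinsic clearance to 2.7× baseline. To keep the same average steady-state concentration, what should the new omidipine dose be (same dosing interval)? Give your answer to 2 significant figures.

The CYP2E1 pathway (53% of clearance) rises to 2.7× activity: 0.53 × 2.7 = 1.431.
Non-CYP routes (47%) are unchanged.
CL_new/CL_old = 1.431 + 0.47 = 1.901.
Css,avg = (dose rate)/CL, so holding Css fixed requires dose ∝ CL: 50 × 1.901 = 95 μg.

95 μg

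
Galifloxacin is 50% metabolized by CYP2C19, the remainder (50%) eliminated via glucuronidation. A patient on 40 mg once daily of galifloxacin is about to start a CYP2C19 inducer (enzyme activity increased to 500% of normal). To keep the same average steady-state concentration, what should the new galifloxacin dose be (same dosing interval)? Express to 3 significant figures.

120 mg

CYP2C19: 0.5 × 5 = 2.5
Other: 0.5 (unchanged)
CL_new/CL_old = 2.5 + 0.5 = 3.
Css,avg = (dose rate)/CL, so holding Css fixed requires dose ∝ CL: 40 × 3 = 120 mg.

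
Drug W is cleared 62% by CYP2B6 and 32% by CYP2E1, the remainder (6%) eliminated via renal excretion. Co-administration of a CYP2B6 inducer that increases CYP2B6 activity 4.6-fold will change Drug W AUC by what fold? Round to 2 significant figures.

The CYP2B6 pathway (62% of clearance) is boosted to 4.6× activity: 0.62 × 4.6 = 2.852.
CYP2E1 (32%) and the residual 6% are unaffected.
Relative clearance = 2.852 + 0.32 + 0.06 = 3.232.
Since AUC ∝ 1/CL, the ratio is 1 / 3.232 = 0.31.

0.31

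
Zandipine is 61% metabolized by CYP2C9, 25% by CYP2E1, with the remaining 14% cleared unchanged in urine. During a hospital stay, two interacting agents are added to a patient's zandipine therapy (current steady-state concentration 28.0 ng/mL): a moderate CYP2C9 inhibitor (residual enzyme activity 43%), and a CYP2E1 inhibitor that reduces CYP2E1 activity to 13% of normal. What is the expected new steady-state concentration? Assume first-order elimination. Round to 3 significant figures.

64.4 ng/mL

The CYP2C9 pathway (61% of clearance) is reduced to 0.43× activity: 0.61 × 0.43 = 0.2623.
The CYP2E1 pathway (25% of clearance) is reduced to 0.13× activity: 0.25 × 0.13 = 0.0325.
The remaining 14% of clearance is unaffected.
New clearance relative to baseline: 0.2623 + 0.0325 + 0.14 = 0.4348.
Steady-state concentration ∝ 1/CL: new value = 28.0 / 0.4348 = 64.4 ng/mL.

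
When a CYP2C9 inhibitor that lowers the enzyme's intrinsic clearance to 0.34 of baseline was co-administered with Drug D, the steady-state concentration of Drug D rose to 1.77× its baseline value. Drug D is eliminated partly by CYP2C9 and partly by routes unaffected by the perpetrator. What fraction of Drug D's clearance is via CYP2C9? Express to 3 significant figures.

0.659

Let x = fm,CYP2C9. Because steady-state concentration ∝ 1/CL, relative clearance fell to 1/1.77 = 0.565.
Setting x·0.34 + (1 − x) = 0.565 and solving: x = (0.565 − 1)/(0.34 − 1) = 0.659.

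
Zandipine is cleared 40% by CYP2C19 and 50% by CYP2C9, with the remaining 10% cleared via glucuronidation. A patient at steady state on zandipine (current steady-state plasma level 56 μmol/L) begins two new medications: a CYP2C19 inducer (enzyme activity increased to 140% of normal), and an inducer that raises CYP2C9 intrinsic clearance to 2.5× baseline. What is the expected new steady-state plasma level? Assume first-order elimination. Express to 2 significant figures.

The CYP2C19 pathway (40% of clearance) rises to 1.4× activity: 0.4 × 1.4 = 0.56.
The CYP2C9 pathway (50% of clearance) increases to 2.5× activity: 0.5 × 2.5 = 1.25.
The remaining 10% of clearance is unaffected.
Relative clearance = 0.56 + 1.25 + 0.1 = 1.91.
Steady-state plasma level ∝ 1/CL: new value = 56 / 1.91 = 29 μmol/L.

29 μmol/L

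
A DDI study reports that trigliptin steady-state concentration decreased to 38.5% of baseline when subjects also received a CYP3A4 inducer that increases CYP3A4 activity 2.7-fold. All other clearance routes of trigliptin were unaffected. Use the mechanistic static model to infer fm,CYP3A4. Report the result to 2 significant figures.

0.94

Let fm be the CYP3A4 fraction. New clearance relative to baseline = fm × 2.7 + (1 − fm).
Steady-state concentration ratio = 1 / (new CL fraction), so new CL fraction = 1 / 0.385 = 2.597.
fm × 2.7 + 1 − fm = 2.597  ⇒  fm × (2.7 − 1) = 1.597  ⇒  fm = 0.94.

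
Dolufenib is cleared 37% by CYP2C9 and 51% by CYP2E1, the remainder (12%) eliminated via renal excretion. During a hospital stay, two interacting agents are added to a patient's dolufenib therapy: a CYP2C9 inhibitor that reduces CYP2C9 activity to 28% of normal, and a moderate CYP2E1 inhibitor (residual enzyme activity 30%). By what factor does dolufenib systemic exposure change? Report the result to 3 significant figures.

2.66

The CYP2C9 pathway (37% of clearance) is reduced to 0.28× activity: 0.37 × 0.28 = 0.1036.
The CYP2E1 pathway (51% of clearance) drops to 0.3× activity: 0.51 × 0.3 = 0.153.
The remaining 12% of clearance is unaffected.
CL_new/CL_old = 0.1036 + 0.153 + 0.12 = 0.3766.
Net systemic exposure ratio = 1 / 0.3766 = 2.66.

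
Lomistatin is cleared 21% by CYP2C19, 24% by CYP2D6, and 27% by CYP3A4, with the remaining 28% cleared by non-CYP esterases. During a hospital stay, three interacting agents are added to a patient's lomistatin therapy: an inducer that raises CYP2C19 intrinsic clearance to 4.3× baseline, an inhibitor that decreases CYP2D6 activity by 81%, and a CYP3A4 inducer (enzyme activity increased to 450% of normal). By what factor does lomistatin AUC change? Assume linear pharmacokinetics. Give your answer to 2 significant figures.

0.41

CYP2C19: 0.21 × 4.3 = 0.903
CYP2D6: 0.24 × 0.19 = 0.0456
CYP3A4: 0.27 × 4.5 = 1.215
Other: 0.28 (unchanged)
New clearance relative to baseline: 0.903 + 0.0456 + 1.215 + 0.28 = 2.4436.
Because AUC varies inversely with clearance, the combined effect is 1 / 2.4436 = 0.41.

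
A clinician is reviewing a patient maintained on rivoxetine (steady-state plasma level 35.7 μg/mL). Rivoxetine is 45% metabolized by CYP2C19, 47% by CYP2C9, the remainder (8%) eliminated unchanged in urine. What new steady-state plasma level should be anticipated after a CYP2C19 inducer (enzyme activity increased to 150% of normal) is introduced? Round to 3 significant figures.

29.1 μg/mL

CYP2C19: 0.45 × 1.5 = 0.675
CYP2C9: 0.47 (unchanged)
Other: 0.08 (unchanged)
New clearance relative to baseline: 0.675 + 0.47 + 0.08 = 1.225.
With dosing unchanged, steady-state plasma level scales as 1/CL: 35.7 / 1.225 = 29.1 μg/mL.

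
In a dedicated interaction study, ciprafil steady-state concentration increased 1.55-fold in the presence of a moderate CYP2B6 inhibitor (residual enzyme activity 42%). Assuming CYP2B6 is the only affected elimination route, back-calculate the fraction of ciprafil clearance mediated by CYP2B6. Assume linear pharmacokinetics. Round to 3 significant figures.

CL'/CL = 1 / 1.55 = 0.6452
0.42·fm + (1 − fm) = 0.6452
fm = (0.6452 − 1) / (0.42 − 1) = 0.612

0.612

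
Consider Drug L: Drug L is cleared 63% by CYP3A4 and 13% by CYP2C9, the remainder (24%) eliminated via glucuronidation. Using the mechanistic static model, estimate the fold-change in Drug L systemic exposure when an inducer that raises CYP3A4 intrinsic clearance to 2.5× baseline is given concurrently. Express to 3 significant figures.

The CYP3A4 pathway (63% of clearance) increases to 2.5× activity: 0.63 × 2.5 = 1.575.
CYP2C9 (13%) and the residual 24% are unaffected.
Relative clearance = 1.575 + 0.13 + 0.24 = 1.945.
Since systemic exposure ∝ 1/CL, the ratio is 1 / 1.945 = 0.514.

0.514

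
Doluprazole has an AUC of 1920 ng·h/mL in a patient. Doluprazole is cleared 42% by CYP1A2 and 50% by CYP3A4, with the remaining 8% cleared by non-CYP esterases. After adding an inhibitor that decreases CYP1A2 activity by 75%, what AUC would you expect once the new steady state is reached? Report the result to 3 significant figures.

The CYP1A2 pathway (42% of clearance) is reduced to 0.25× activity: 0.42 × 0.25 = 0.105.
CYP3A4 (50%) and the residual 8% are unaffected.
New clearance relative to baseline: 0.105 + 0.5 + 0.08 = 0.685.
With dosing unchanged, AUC scales as 1/CL: 1920 / 0.685 = 2.80 × 10³ ng·h/mL.

2.80 × 10³ ng·h/mL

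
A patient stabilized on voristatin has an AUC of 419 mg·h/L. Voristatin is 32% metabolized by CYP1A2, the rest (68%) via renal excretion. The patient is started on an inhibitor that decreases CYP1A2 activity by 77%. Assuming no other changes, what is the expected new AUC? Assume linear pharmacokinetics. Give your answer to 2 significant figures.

The CYP1A2 pathway (32% of clearance) is reduced to 0.23× activity: 0.32 × 0.23 = 0.0736.
The remaining 68% of clearance is unaffected.
CL_new/CL_old = 0.0736 + 0.68 = 0.7536.
AUC ∝ 1/CL, so new value = 419 / 0.7536 = 5.6 × 10² mg·h/L.

5.6 × 10² mg·h/L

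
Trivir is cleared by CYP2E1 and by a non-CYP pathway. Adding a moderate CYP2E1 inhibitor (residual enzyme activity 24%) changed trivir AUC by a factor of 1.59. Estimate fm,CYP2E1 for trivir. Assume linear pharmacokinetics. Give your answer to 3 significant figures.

Write x for the fraction cleared via CYP2E1. The observed AUC change means clearance fell to 1/1.59 = 0.6289 of baseline.
Setting x·0.24 + (1 − x) = 0.6289 and solving: x = (0.6289 − 1)/(0.24 − 1) = 0.488.

0.488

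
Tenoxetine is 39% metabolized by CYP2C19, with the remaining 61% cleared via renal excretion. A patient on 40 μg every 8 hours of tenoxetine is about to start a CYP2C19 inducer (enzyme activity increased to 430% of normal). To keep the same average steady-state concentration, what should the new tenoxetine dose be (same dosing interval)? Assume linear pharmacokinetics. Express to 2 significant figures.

91 μg

CYP2C19: 0.39 × 4.3 = 1.677
Other: 0.61 (unchanged)
Relative clearance = 1.677 + 0.61 = 2.287.
Css,avg = (dose rate)/CL, so holding Css fixed requires dose ∝ CL: 40 × 2.287 = 91 μg.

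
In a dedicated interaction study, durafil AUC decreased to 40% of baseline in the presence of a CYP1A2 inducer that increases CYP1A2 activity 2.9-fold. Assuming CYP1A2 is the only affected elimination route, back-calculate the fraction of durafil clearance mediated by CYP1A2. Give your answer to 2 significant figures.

CL'/CL = 1 / 0.400 = 2.5
2.9·fm + (1 − fm) = 2.5
fm = (2.5 − 1) / (2.9 − 1) = 0.79

0.79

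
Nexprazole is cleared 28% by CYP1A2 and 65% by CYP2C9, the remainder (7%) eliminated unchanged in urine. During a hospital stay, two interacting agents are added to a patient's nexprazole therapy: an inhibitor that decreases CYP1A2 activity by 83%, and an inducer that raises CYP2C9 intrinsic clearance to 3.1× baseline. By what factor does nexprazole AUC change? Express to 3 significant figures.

0.469

The CYP1A2 pathway (28% of clearance) is reduced to 0.17× activity: 0.28 × 0.17 = 0.0476.
The CYP2C9 pathway (65% of clearance) rises to 3.1× activity: 0.65 × 3.1 = 2.015.
The remaining 7% of clearance is unaffected.
New clearance relative to baseline: 0.0476 + 2.015 + 0.07 = 2.1326.
Because AUC varies inversely with clearance, the combined effect is 1 / 2.1326 = 0.469.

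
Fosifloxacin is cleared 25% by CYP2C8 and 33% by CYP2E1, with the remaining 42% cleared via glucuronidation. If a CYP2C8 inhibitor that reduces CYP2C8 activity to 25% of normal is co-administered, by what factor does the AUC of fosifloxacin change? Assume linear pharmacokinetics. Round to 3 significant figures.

1.23

CYP2C8: 0.25 × 0.25 = 0.0625
CYP2E1: 0.33 (unchanged)
Other: 0.42 (unchanged)
CL_new/CL_old = 0.0625 + 0.33 + 0.42 = 0.8125.
AUC is inversely proportional to clearance, so the fold-change is 1 / 0.8125 = 1.23.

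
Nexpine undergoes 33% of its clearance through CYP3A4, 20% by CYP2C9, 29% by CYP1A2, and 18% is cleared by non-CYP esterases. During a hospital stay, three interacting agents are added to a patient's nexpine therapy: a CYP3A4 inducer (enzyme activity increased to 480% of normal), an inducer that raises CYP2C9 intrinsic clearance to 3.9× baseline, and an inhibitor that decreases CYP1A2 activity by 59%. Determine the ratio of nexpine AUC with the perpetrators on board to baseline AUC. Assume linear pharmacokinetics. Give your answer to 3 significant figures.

The CYP3A4 pathway (33% of clearance) increases to 4.8× activity: 0.33 × 4.8 = 1.584.
The CYP2C9 pathway (20% of clearance) increases to 3.9× activity: 0.2 × 3.9 = 0.78.
The CYP1A2 pathway (29% of clearance) is reduced to 0.41× activity: 0.29 × 0.41 = 0.1189.
The remaining 18% of clearance is unaffected.
CL_new/CL_old = 1.584 + 0.78 + 0.1189 + 0.18 = 2.6629.
AUC ∝ 1/CL: fold-change = 1 / 2.6629 = 0.376.

0.376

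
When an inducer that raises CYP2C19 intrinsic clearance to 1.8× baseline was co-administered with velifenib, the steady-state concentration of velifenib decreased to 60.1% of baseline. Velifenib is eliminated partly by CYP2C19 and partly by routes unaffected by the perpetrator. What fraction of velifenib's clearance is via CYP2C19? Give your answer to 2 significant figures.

0.83

Call the CYP2C19 fraction fm. After the interaction, CL_new/CL_old = fm × 1.8 + (1 − fm).
Steady-state concentration ratio = 1 / (new CL fraction), so new CL fraction = 1 / 0.601 = 1.664.
fm × 1.8 + 1 − fm = 1.664  ⇒  fm × (1.8 − 1) = 0.6639  ⇒  fm = 0.83.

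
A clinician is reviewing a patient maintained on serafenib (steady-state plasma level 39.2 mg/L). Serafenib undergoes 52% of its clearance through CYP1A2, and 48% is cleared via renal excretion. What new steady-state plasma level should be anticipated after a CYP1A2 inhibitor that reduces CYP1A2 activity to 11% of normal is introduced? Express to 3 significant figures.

CYP1A2: 0.52 × 0.11 = 0.0572
Other: 0.48 (unchanged)
Relative clearance = 0.0572 + 0.48 = 0.5372.
With dosing unchanged, steady-state plasma level scales as 1/CL: 39.2 / 0.5372 = 73.0 mg/L.

73.0 mg/L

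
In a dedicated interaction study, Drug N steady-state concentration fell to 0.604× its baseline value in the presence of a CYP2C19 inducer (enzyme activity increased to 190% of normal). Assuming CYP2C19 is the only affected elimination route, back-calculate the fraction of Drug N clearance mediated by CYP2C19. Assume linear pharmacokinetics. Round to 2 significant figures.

0.73

Call the CYP2C19 fraction fm. After the interaction, CL_new/CL_old = fm × 1.9 + (1 − fm).
Steady-state concentration ratio = 1 / (new CL fraction), so new CL fraction = 1 / 0.604 = 1.656.
fm × 1.9 + 1 − fm = 1.656  ⇒  fm × (1.9 − 1) = 0.6556  ⇒  fm = 0.73.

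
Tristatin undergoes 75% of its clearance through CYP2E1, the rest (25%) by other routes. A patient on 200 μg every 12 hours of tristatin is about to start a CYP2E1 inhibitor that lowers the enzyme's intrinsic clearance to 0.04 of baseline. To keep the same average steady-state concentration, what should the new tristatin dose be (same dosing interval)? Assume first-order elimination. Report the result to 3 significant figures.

56.0 μg

The CYP2E1 pathway (75% of clearance) drops to 0.04× activity: 0.75 × 0.04 = 0.03.
Non-CYP routes (25%) are unchanged.
New clearance relative to baseline: 0.03 + 0.25 = 0.28.
To maintain the same steady-state level, dose must scale with clearance: new dose = 200 × 0.28 = 56.0 μg.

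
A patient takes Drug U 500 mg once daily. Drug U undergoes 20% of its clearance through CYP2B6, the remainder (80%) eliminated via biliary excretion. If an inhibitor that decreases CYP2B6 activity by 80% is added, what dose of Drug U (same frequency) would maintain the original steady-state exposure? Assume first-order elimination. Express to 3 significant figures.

420 mg

CYP2B6: 0.2 × 0.2 = 0.04
Other: 0.8 (unchanged)
New clearance relative to baseline: 0.04 + 0.8 = 0.84.
Css,avg = (dose rate)/CL, so holding Css fixed requires dose ∝ CL: 500 × 0.84 = 420 mg.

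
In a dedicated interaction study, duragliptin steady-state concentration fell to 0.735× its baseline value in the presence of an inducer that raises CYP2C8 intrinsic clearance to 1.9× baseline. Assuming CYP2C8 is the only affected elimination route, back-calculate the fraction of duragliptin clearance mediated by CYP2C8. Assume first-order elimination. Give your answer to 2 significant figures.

0.40

Let x = fm,CYP2C8. Because steady-state concentration ∝ 1/CL, relative clearance rose to 1/0.735 = 1.361.
Setting x·1.9 + (1 − x) = 1.361 and solving: x = (1.361 − 1)/(1.9 − 1) = 0.40.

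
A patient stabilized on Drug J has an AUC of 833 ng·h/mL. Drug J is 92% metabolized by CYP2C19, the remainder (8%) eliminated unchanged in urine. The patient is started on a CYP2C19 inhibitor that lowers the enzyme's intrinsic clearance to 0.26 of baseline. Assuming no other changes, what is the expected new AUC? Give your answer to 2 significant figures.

The CYP2C19 pathway (92% of clearance) is reduced to 0.26× activity: 0.92 × 0.26 = 0.2392.
The remaining 8% of clearance is unaffected.
New clearance relative to baseline: 0.2392 + 0.08 = 0.3192.
New AUC = baseline ÷ relative clearance = 833 / 0.3192 = 2.6 × 10³ ng·h/mL.

2.6 × 10³ ng·h/mL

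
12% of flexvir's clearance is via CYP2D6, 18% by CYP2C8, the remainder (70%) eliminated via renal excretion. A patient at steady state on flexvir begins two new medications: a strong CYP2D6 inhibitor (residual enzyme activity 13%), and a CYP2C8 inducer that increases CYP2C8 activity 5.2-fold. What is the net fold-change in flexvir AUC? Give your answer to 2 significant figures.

The CYP2D6 pathway (12% of clearance) drops to 0.13× activity: 0.12 × 0.13 = 0.0156.
The CYP2C8 pathway (18% of clearance) rises to 5.2× activity: 0.18 × 5.2 = 0.936.
The remaining 70% of clearance is unaffected.
CL_new/CL_old = 0.0156 + 0.936 + 0.7 = 1.6516.
Because AUC varies inversely with clearance, the combined effect is 1 / 1.6516 = 0.61.

0.61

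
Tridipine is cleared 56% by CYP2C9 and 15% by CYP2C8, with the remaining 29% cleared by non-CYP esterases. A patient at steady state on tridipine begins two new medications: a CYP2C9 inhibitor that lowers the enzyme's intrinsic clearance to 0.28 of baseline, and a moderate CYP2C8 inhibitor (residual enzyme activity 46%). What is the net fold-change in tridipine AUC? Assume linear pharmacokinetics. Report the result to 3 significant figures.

CYP2C9: 0.56 × 0.28 = 0.1568
CYP2C8: 0.15 × 0.46 = 0.069
Other: 0.29 (unchanged)
New clearance relative to baseline: 0.1568 + 0.069 + 0.29 = 0.5158.
Because AUC varies inversely with clearance, the combined effect is 1 / 0.5158 = 1.94.

1.94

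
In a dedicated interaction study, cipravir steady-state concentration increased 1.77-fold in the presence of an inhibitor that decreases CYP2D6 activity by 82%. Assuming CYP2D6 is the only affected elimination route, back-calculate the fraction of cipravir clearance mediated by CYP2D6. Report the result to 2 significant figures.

0.53

CL'/CL = 1 / 1.77 = 0.565
0.18·fm + (1 − fm) = 0.565
fm = (0.565 − 1) / (0.18 − 1) = 0.53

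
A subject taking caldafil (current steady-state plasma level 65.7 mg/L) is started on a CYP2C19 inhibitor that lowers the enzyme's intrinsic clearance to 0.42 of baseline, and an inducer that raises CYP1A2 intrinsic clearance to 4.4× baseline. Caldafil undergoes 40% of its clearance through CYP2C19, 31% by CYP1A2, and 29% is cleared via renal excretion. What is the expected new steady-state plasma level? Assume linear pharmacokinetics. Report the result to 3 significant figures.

The CYP2C19 pathway (40% of clearance) is reduced to 0.42× activity: 0.4 × 0.42 = 0.168.
The CYP1A2 pathway (31% of clearance) rises to 4.4× activity: 0.31 × 4.4 = 1.364.
The remaining 29% of clearance is unaffected.
CL_new/CL_old = 0.168 + 1.364 + 0.29 = 1.822.
New steady-state plasma level = 65.7 / 1.822 = 36.1 mg/L (concentration scales inversely with clearance).

36.1 mg/L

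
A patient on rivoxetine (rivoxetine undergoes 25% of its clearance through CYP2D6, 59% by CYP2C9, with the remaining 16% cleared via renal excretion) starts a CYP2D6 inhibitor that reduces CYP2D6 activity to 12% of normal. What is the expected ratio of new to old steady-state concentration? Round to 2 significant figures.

1.3

The CYP2D6 pathway (25% of clearance) drops to 0.12× activity: 0.25 × 0.12 = 0.03.
CYP2C9 (59%) and the residual 16% are unaffected.
Relative clearance = 0.03 + 0.59 + 0.16 = 0.78.
Steady-state concentration is inversely proportional to clearance, so the fold-change is 1 / 0.78 = 1.3.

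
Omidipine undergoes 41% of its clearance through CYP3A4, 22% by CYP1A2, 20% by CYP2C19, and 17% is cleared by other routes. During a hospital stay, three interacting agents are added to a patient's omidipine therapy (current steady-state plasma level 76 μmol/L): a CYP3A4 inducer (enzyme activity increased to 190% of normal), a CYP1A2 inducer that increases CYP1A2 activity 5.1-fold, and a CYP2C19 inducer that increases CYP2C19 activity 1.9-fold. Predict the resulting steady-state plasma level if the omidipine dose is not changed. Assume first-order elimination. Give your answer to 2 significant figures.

The CYP3A4 pathway (41% of clearance) rises to 1.9× activity: 0.41 × 1.9 = 0.779.
The CYP1A2 pathway (22% of clearance) rises to 5.1× activity: 0.22 × 5.1 = 1.122.
The CYP2C19 pathway (20% of clearance) increases to 1.9× activity: 0.2 × 1.9 = 0.38.
Non-CYP routes (17%) are unchanged.
New clearance relative to baseline: 0.779 + 1.122 + 0.38 + 0.17 = 2.451.
New steady-state plasma level = 76 / 2.451 = 31 μmol/L (concentration scales inversely with clearance).

31 μmol/L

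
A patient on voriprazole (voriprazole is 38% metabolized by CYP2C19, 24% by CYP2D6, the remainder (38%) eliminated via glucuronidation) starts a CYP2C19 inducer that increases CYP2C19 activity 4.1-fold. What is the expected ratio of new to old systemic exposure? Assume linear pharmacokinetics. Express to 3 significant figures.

0.459

The CYP2C19 pathway (38% of clearance) is boosted to 4.1× activity: 0.38 × 4.1 = 1.558.
CYP2D6 (24%) and the residual 38% are unaffected.
Relative clearance = 1.558 + 0.24 + 0.38 = 2.178.
Since systemic exposure ∝ 1/CL, the ratio is 1 / 2.178 = 0.459.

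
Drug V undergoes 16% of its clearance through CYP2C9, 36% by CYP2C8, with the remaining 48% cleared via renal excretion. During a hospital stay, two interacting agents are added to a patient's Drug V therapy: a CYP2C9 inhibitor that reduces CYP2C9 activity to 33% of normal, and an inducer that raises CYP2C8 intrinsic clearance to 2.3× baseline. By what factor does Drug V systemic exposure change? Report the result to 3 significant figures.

0.735

The CYP2C9 pathway (16% of clearance) is reduced to 0.33× activity: 0.16 × 0.33 = 0.0528.
The CYP2C8 pathway (36% of clearance) rises to 2.3× activity: 0.36 × 2.3 = 0.828.
The remaining 48% of clearance is unaffected.
Relative clearance = 0.0528 + 0.828 + 0.48 = 1.3608.
Because systemic exposure varies inversely with clearance, the combined effect is 1 / 1.3608 = 0.735.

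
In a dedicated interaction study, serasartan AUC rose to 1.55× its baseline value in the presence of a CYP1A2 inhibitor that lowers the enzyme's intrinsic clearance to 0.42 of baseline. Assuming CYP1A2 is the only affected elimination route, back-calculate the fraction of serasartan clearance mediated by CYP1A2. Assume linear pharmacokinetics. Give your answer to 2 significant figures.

CL'/CL = 1 / 1.55 = 0.6452
0.42·fm + (1 − fm) = 0.6452
fm = (0.6452 − 1) / (0.42 − 1) = 0.61

0.61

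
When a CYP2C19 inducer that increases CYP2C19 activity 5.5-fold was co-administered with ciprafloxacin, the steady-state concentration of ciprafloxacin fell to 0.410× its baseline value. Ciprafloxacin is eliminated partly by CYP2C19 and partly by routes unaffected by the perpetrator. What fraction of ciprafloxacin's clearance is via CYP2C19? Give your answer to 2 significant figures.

0.32

Call the CYP2C19 fraction fm. After the interaction, CL_new/CL_old = fm × 5.5 + (1 − fm).
Steady-state concentration ratio = 1 / (new CL fraction), so new CL fraction = 1 / 0.410 = 2.439.
fm × 5.5 + 1 − fm = 2.439  ⇒  fm × (5.5 − 1) = 1.439  ⇒  fm = 0.32.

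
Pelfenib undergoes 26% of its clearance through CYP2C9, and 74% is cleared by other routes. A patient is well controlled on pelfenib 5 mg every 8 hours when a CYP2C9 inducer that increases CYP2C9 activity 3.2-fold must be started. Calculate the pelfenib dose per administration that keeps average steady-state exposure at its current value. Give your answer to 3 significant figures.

7.86 mg

The CYP2C9 pathway (26% of clearance) increases to 3.2× activity: 0.26 × 3.2 = 0.832.
Non-CYP routes (74%) are unchanged.
New clearance relative to baseline: 0.832 + 0.74 = 1.572.
Exposure is unchanged when dose changes in proportion to clearance. New dose = 5 mg × 1.572 = 7.86 mg.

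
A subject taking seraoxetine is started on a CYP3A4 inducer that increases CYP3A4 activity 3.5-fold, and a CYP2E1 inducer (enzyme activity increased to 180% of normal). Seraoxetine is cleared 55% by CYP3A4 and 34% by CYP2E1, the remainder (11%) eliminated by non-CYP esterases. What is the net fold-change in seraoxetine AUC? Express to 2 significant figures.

The CYP3A4 pathway (55% of clearance) is boosted to 3.5× activity: 0.55 × 3.5 = 1.925.
The CYP2E1 pathway (34% of clearance) rises to 1.8× activity: 0.34 × 1.8 = 0.612.
The remaining 11% of clearance is unaffected.
New clearance relative to baseline: 1.925 + 0.612 + 0.11 = 2.647.
Net AUC ratio = 1 / 2.647 = 0.38.

0.38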